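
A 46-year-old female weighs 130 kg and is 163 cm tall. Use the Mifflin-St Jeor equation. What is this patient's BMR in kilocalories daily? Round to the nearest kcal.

Mifflin-St Jeor (female): BMR = 10(130) + 6.25(163) − 5(46) − 161 = 1300 + 1018.75 − 230 − 161 = 1927.75 kcal/day.

1928 kilocalories daily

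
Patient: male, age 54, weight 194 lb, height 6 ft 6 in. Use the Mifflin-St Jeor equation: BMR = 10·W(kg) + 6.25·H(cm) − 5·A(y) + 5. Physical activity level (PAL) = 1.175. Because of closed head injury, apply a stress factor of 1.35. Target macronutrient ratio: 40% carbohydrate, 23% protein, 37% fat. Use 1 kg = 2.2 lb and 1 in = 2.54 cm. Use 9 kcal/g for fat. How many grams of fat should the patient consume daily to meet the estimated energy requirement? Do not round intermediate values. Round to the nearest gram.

Convert to metric: weight = 194 ÷ 2.2 = 88.1818 kg; height = (6×12 + 6) × 2.54 = 78 × 2.54 = 198.12 cm.
Mifflin-St Jeor (male): BMR = 10(88.1818) + 6.25(198.12) − 5(54) + 5 = 881.8182 + 1238.25 − 270 + 5 = 1855.0682 kcal/day.
TEE = 1855.0682 × 1.175 = 2179.7051 kcal/day.
With stress factor 1.35: 2179.7051 × 1.35 = 2942.6019 kcal/day.
Fat energy = 37% × 2942.6019 = 1088.7627 kcal.
Fat = 1088.7627 ÷ 9 kcal/g = 120.9736 g.

121 g/day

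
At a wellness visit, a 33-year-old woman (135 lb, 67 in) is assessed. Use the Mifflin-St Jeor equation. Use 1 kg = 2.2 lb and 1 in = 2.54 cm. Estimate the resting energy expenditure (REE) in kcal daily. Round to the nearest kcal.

1351 kcal daily

Convert to metric: weight = 135 ÷ 2.2 = 61.3636 kg; height = 67 × 2.54 = 170.18 cm.
Mifflin-St Jeor (female): BMR = 10(61.3636) + 6.25(170.18) − 5(33) − 161 = 613.6364 + 1063.625 − 165 − 161 = 1351.2614 kcal/day.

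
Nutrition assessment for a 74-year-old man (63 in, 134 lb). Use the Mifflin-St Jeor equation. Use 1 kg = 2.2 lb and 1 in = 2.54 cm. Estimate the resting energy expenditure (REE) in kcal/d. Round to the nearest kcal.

1244 kcal/d

Convert to metric: weight = 134 ÷ 2.2 = 60.9091 kg; height = 63 × 2.54 = 160.02 cm.
Mifflin-St Jeor (male): BMR = 10(60.9091) + 6.25(160.02) − 5(74) + 5 = 609.0909 + 1000.125 − 370 + 5 = 1244.2159 kcal/day.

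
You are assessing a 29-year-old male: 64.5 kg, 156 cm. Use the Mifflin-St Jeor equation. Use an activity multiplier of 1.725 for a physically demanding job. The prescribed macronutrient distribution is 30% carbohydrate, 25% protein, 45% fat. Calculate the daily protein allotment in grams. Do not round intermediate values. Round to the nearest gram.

160 g/day

Mifflin-St Jeor (male): BMR = 10(64.5) + 6.25(156) − 5(29) + 5 = 645 + 975 − 145 + 5 = 1480 kcal/day.
TEE = 1480 × 1.725 = 2553 kcal/day.
Protein energy = 25% × 2553 = 638.25 kcal.
Protein = 638.25 ÷ 4 kcal/g = 159.5625 g.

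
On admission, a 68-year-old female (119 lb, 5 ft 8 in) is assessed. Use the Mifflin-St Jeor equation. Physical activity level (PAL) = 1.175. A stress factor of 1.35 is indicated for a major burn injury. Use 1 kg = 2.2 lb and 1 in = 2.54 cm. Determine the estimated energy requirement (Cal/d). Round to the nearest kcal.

Convert to metric: weight = 119 ÷ 2.2 = 54.0909 kg; height = (5×12 + 8) × 2.54 = 68 × 2.54 = 172.72 cm.
Mifflin-St Jeor (female): BMR = 10(54.0909) + 6.25(172.72) − 5(68) − 161 = 540.9091 + 1079.5 − 340 − 161 = 1119.4091 kcal/day.
TEE = BMR × activity factor = 1119.4091 × 1.175 = 1315.3057 kcal/day.
Apply stress factor: 1315.3057 × 1.35 = 1775.6627 kcal/day.

1776 Cal/d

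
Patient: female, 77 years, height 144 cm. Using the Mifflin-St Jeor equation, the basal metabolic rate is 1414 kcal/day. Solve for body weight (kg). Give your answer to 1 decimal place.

1414 = 10·W + 6.25(144) − 5(77) − 161
10·W = 1414 − 354 = 1060, so W = 106 kg.

106.0 kg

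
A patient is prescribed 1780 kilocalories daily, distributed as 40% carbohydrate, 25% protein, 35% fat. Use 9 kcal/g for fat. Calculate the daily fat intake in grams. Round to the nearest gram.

69 g/day

Fat energy = 35% × 1780 = 623 kcal.
At 9 kcal/g: 623 ÷ 9 = 69.2222 g.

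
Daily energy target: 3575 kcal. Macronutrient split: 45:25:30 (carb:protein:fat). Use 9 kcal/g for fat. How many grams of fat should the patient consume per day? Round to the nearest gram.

119 g/day

Fat energy = 30% × 3575 = 1072.5 kcal.
At 9 kcal/g: 1072.5 ÷ 9 = 119.1667 g.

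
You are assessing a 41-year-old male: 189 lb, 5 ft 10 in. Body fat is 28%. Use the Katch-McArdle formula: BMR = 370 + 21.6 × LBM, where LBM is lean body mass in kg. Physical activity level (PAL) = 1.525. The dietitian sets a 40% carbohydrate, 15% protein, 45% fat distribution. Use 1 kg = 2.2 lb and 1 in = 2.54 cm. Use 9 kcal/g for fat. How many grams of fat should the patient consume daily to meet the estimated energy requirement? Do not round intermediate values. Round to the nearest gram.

Convert to metric: weight = 189 ÷ 2.2 = 85.9091 kg; height = (5×12 + 10) × 2.54 = 70 × 2.54 = 177.8 cm.
LBM = 85.9091 × (1 − 0.28) = 61.8545 kg. Katch-McArdle: BMR = 370 + 21.6 × 61.8545 = 1706.0582 kcal/day.
TEE = 1706.0582 × 1.525 = 2601.7387 kcal/day.
Fat energy = 45% × 2601.7387 = 1170.7824 kcal.
Fat = 1170.7824 ÷ 9 kcal/g = 130.0869 g.

130 g/day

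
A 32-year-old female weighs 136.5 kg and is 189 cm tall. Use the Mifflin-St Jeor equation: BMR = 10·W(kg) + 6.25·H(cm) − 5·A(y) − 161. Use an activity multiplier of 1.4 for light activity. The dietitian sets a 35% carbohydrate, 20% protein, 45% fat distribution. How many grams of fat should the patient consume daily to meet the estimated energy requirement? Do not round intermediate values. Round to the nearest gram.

Mifflin-St Jeor (female): BMR = 10(136.5) + 6.25(189) − 5(32) − 161 = 1365 + 1181.25 − 160 − 161 = 2225.25 kcal/day.
TEE = 2225.25 × 1.4 = 3115.35 kcal/day.
Fat energy = 45% × 3115.35 = 1401.9075 kcal.
Fat = 1401.9075 ÷ 9 kcal/g = 155.7675 g.

156 g/day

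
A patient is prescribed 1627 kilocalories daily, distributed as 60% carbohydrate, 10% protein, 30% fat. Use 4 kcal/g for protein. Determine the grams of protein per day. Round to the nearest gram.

Protein energy = 10% × 1627 = 162.7 kcal.
At 4 kcal/g: 162.7 ÷ 4 = 40.675 g.

41 g/day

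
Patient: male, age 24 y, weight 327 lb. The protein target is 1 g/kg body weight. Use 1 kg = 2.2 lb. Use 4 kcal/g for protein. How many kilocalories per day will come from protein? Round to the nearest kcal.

Weight in kg = 327 ÷ 2.2 = 148.6364 kg.
Protein = 1 g/kg × 148.6364 kg = 148.6364 g/day.
Protein energy = 148.6364 g × 4 kcal/g = 594.5455 kcal/day.

595 kcal/day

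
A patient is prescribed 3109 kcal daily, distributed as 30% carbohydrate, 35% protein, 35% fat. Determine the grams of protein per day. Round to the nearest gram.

Protein energy = 35% × 3109 = 1088.15 kcal.
At 4 kcal/g: 1088.15 ÷ 4 = 272.0375 g.

272 g/day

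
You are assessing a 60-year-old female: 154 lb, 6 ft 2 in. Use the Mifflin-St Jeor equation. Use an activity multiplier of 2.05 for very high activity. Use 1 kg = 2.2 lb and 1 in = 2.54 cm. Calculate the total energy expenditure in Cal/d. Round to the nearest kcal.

2898 Cal/d

Convert to metric: weight = 154 ÷ 2.2 = 70 kg; height = (6×12 + 2) × 2.54 = 74 × 2.54 = 187.96 cm.
Mifflin-St Jeor (female): BMR = 10(70) + 6.25(187.96) − 5(60) − 161 = 700 + 1174.75 − 300 − 161 = 1413.75 kcal/day.
TEE = BMR × activity factor = 1413.75 × 2.05 = 2898.1875 kcal/day.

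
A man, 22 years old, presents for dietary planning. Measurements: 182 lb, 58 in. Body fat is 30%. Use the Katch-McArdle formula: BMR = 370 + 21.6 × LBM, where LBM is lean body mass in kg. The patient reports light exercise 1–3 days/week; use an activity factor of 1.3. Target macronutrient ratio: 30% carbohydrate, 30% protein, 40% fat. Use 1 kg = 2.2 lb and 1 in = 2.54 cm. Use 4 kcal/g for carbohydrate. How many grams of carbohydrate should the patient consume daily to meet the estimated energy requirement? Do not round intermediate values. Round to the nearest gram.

158 g/day

Convert to metric: weight = 182 ÷ 2.2 = 82.7273 kg; height = 58 × 2.54 = 147.32 cm.
LBM = 82.7273 × (1 − 0.3) = 57.9091 kg. Katch-McArdle: BMR = 370 + 21.6 × 57.9091 = 1620.8364 kcal/day.
TEE = 1620.8364 × 1.3 = 2107.0873 kcal/day.
Carbohydrate energy = 30% × 2107.0873 = 632.1262 kcal.
Carbohydrate = 632.1262 ÷ 4 kcal/g = 158.0315 g.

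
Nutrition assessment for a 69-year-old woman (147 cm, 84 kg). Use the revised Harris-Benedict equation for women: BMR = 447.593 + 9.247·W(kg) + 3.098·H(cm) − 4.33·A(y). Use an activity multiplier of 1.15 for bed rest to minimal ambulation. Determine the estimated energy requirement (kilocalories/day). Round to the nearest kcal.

Harris-Benedict: BMR = 447.593 + 9.247(84) + 3.098(147) − 4.33(69) = 1380.977 kcal/day.
TEE = BMR × activity factor = 1380.977 × 1.15 = 1588.1236 kcal/day.

1588 kilocalories/day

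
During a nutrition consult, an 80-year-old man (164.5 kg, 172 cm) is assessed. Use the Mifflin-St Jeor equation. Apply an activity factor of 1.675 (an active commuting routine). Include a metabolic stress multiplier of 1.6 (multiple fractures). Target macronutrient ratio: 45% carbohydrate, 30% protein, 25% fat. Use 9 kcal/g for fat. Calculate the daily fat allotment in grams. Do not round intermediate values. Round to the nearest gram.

173 g/day

Mifflin-St Jeor (male): BMR = 10(164.5) + 6.25(172) − 5(80) + 5 = 1645 + 1075 − 400 + 5 = 2325 kcal/day.
TEE = 2325 × 1.675 = 3894.375 kcal/day.
With stress factor 1.6: 3894.375 × 1.6 = 6231 kcal/day.
Fat energy = 25% × 6231 = 1557.75 kcal.
Fat = 1557.75 ÷ 9 kcal/g = 173.0833 g.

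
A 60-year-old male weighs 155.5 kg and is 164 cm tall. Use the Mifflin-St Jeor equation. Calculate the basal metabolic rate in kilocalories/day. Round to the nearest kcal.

2285 kilocalories/day

Mifflin-St Jeor (male): BMR = 10(155.5) + 6.25(164) − 5(60) + 5 = 1555 + 1025 − 300 + 5 = 2285 kcal/day.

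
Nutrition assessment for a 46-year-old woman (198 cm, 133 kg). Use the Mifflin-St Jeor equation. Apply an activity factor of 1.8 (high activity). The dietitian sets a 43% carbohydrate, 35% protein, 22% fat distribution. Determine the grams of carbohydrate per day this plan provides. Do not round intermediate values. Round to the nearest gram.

Mifflin-St Jeor (female): BMR = 10(133) + 6.25(198) − 5(46) − 161 = 1330 + 1237.5 − 230 − 161 = 2176.5 kcal/day.
TEE = 2176.5 × 1.8 = 3917.7 kcal/day.
Carbohydrate energy = 43% × 3917.7 = 1684.611 kcal.
Carbohydrate = 1684.611 ÷ 4 kcal/g = 421.1528 g.

421 g/day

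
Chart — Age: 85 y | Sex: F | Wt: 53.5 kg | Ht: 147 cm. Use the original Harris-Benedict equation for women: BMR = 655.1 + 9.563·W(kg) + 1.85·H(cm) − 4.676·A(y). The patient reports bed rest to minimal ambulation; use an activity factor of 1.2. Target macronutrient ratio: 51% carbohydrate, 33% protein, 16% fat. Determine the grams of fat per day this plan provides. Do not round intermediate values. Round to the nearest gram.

Harris-Benedict: BMR = 655.1 + 9.563(53.5) + 1.85(147) − 4.676(85) = 1041.2105 kcal/day.
TEE = 1041.2105 × 1.2 = 1249.4526 kcal/day.
Fat energy = 16% × 1249.4526 = 199.9124 kcal.
Fat = 199.9124 ÷ 9 kcal/g = 22.2125 g.

22 g/day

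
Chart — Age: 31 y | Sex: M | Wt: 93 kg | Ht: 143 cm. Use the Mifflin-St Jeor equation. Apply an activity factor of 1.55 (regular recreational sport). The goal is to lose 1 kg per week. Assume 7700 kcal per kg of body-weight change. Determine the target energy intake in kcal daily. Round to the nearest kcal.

1494 kcal daily

Mifflin-St Jeor (male): BMR = 10(93) + 6.25(143) − 5(31) + 5 = 930 + 893.75 − 155 + 5 = 1673.75 kcal/day.
TEE = 1673.75 × 1.55 = 2594.3125 kcal/day.
Required daily deficit = 1 × 7700 ÷ 7 = 1100 kcal/day.
Target intake = 2594.3125 − 1100 = 1494.3125 kcal/day.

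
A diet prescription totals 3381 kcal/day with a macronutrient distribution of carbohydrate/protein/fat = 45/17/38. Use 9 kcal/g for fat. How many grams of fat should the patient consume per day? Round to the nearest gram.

Fat energy = 38% × 3381 = 1284.78 kcal.
At 9 kcal/g: 1284.78 ÷ 9 = 142.7533 g.

143 g/day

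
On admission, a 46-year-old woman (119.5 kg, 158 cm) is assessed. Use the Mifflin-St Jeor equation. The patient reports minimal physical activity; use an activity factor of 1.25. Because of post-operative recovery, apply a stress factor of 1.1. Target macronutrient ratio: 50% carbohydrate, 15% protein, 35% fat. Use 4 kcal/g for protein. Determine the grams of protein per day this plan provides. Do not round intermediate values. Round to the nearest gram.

Mifflin-St Jeor (female): BMR = 10(119.5) + 6.25(158) − 5(46) − 161 = 1195 + 987.5 − 230 − 161 = 1791.5 kcal/day.
TEE = 1791.5 × 1.25 = 2239.375 kcal/day.
With stress factor 1.1: 2239.375 × 1.1 = 2463.3125 kcal/day.
Protein energy = 15% × 2463.3125 = 369.4969 kcal.
Protein = 369.4969 ÷ 4 kcal/g = 92.3742 g.

92 g/day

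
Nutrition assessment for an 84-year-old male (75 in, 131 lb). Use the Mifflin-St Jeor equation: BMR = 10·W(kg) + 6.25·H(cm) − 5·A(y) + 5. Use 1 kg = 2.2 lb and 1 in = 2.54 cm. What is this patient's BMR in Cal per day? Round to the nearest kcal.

Convert to metric: weight = 131 ÷ 2.2 = 59.5455 kg; height = 75 × 2.54 = 190.5 cm.
Mifflin-St Jeor (male): BMR = 10(59.5455) + 6.25(190.5) − 5(84) + 5 = 595.4545 + 1190.625 − 420 + 5 = 1371.0795 kcal/day.

1371 Cal per day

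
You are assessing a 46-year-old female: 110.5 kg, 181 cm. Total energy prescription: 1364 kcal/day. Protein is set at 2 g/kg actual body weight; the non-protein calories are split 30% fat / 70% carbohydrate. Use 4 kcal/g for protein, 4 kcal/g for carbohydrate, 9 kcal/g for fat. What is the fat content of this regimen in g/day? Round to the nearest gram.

Protein = 2 × 110.5 = 221 g → 221 × 4 = 884 kcal.
Non-protein calories = 1364 − 884 = 480 kcal.
Fat: 30% × 480 = 144 kcal; carbohydrate: 336 kcal.
Fat: 144 kcal ÷ 9 kcal/g = 16 g.

16 g/day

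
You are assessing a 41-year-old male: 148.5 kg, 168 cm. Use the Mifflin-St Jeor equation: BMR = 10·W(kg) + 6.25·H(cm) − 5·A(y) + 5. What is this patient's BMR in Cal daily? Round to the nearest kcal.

2335 Cal daily

Mifflin-St Jeor (male): BMR = 10(148.5) + 6.25(168) − 5(41) + 5 = 1485 + 1050 − 205 + 5 = 2335 kcal/day.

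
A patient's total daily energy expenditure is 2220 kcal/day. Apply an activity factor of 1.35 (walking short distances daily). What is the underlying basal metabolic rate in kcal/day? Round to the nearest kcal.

BMR = TEE ÷ activity factor = 2220 ÷ 1.35 = 1644.4444 kcal/day.

1644 kcal/day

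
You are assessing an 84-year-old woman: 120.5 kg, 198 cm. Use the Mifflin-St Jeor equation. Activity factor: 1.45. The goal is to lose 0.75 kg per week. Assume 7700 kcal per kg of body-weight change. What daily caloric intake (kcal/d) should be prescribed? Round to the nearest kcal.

1874 kcal/d

Mifflin-St Jeor (female): BMR = 10(120.5) + 6.25(198) − 5(84) − 161 = 1205 + 1237.5 − 420 − 161 = 1861.5 kcal/day.
TEE = 1861.5 × 1.45 = 2699.175 kcal/day.
Required daily deficit = 0.75 × 7700 ÷ 7 = 825 kcal/day.
Target intake = 2699.175 − 825 = 1874.175 kcal/day.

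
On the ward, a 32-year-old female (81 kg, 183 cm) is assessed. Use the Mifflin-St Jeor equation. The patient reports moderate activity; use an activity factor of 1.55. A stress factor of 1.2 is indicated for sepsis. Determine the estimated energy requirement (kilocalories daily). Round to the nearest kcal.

Mifflin-St Jeor (female): BMR = 10(81) + 6.25(183) − 5(32) − 161 = 810 + 1143.75 − 160 − 161 = 1632.75 kcal/day.
TEE = BMR × activity factor = 1632.75 × 1.55 = 2530.7625 kcal/day.
Apply stress factor: 2530.7625 × 1.2 = 3036.915 kcal/day.

3037 kilocalories daily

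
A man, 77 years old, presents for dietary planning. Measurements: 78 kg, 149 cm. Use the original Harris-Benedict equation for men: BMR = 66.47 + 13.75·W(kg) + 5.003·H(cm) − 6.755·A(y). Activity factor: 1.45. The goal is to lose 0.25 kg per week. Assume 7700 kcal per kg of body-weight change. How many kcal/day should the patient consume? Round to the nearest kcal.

Harris-Benedict: BMR = 66.47 + 13.75(78) + 5.003(149) − 6.755(77) = 1364.282 kcal/day.
TEE = 1364.282 × 1.45 = 1978.2089 kcal/day.
Required daily deficit = 0.25 × 7700 ÷ 7 = 275 kcal/day.
Target intake = 1978.2089 − 275 = 1703.2089 kcal/day.

1703 kcal/day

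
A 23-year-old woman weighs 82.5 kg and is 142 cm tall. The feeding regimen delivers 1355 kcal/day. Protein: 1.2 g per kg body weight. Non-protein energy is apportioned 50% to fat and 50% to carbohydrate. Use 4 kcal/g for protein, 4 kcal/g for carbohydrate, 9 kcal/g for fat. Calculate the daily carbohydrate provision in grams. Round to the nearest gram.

120 g/day

Protein = 1.2 × 82.5 = 99 g → 99 × 4 = 396 kcal.
Non-protein calories = 1355 − 396 = 959 kcal.
Fat: 50% × 959 = 479.5 kcal; carbohydrate: 479.5 kcal.
Carbohydrate: 479.5 kcal ÷ 4 kcal/g = 119.875 g.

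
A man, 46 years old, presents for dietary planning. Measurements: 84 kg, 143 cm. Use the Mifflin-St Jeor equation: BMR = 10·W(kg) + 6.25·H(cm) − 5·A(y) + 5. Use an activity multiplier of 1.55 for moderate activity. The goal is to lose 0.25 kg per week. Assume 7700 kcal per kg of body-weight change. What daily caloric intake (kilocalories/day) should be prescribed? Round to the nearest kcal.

2064 kilocalories/day

Mifflin-St Jeor (male): BMR = 10(84) + 6.25(143) − 5(46) + 5 = 840 + 893.75 − 230 + 5 = 1508.75 kcal/day.
TEE = 1508.75 × 1.55 = 2338.5625 kcal/day.
Required daily deficit = 0.25 × 7700 ÷ 7 = 275 kcal/day.
Target intake = 2338.5625 − 275 = 2063.5625 kcal/day.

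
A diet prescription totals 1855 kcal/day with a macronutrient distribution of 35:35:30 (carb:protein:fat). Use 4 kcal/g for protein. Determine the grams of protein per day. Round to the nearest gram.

Protein energy = 35% × 1855 = 649.25 kcal.
At 4 kcal/g: 649.25 ÷ 4 = 162.3125 g.

162 g/day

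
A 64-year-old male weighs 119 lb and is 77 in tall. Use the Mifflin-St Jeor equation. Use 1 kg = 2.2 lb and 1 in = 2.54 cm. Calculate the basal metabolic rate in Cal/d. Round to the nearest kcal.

1448 Cal/d

Convert to metric: weight = 119 ÷ 2.2 = 54.0909 kg; height = 77 × 2.54 = 195.58 cm.
Mifflin-St Jeor (male): BMR = 10(54.0909) + 6.25(195.58) − 5(64) + 5 = 540.9091 + 1222.375 − 320 + 5 = 1448.2841 kcal/day.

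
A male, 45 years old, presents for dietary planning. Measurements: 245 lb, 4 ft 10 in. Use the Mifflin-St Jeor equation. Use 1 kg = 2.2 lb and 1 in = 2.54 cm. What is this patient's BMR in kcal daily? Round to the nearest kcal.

1814 kcal daily

Convert to metric: weight = 245 ÷ 2.2 = 111.3636 kg; height = (4×12 + 10) × 2.54 = 58 × 2.54 = 147.32 cm.
Mifflin-St Jeor (male): BMR = 10(111.3636) + 6.25(147.32) − 5(45) + 5 = 1113.6364 + 920.75 − 225 + 5 = 1814.3864 kcal/day.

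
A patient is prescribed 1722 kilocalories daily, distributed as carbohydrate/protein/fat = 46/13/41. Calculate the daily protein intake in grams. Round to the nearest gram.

56 g/day

Protein energy = 13% × 1722 = 223.86 kcal.
At 4 kcal/g: 223.86 ÷ 4 = 55.965 g.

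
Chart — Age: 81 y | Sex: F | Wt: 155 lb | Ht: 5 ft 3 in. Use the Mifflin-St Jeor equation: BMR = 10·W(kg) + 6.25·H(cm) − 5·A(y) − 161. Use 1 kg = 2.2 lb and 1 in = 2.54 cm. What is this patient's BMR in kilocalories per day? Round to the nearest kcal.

1139 kilocalories per day

Convert to metric: weight = 155 ÷ 2.2 = 70.4545 kg; height = (5×12 + 3) × 2.54 = 63 × 2.54 = 160.02 cm.
Mifflin-St Jeor (female): BMR = 10(70.4545) + 6.25(160.02) − 5(81) − 161 = 704.5455 + 1000.125 − 405 − 161 = 1138.6705 kcal/day.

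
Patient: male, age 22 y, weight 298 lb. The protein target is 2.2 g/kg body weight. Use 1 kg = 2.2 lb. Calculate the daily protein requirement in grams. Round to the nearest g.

298 g/day

Weight in kg = 298 ÷ 2.2 = 135.4545 kg.
Protein = 2.2 g/kg × 135.4545 kg = 298 g/day.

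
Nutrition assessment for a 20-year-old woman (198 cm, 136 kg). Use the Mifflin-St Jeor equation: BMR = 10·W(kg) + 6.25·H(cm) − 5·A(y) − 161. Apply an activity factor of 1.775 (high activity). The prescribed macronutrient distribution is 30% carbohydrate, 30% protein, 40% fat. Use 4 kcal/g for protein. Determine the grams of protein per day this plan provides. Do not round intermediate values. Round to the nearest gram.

311 g/day

Mifflin-St Jeor (female): BMR = 10(136) + 6.25(198) − 5(20) − 161 = 1360 + 1237.5 − 100 − 161 = 2336.5 kcal/day.
TEE = 2336.5 × 1.775 = 4147.2875 kcal/day.
Protein energy = 30% × 4147.2875 = 1244.1863 kcal.
Protein = 1244.1863 ÷ 4 kcal/g = 311.0466 g.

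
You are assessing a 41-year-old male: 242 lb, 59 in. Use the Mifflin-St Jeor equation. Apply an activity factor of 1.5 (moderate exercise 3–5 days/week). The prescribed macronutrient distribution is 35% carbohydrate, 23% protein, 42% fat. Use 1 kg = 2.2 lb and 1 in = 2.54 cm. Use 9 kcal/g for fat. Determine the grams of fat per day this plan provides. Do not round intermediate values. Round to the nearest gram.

Convert to metric: weight = 242 ÷ 2.2 = 110 kg; height = 59 × 2.54 = 149.86 cm.
Mifflin-St Jeor (male): BMR = 10(110) + 6.25(149.86) − 5(41) + 5 = 1100 + 936.625 − 205 + 5 = 1836.625 kcal/day.
TEE = 1836.625 × 1.5 = 2754.9375 kcal/day.
Fat energy = 42% × 2754.9375 = 1157.0738 kcal.
Fat = 1157.0738 ÷ 9 kcal/g = 128.5638 g.

129 g/day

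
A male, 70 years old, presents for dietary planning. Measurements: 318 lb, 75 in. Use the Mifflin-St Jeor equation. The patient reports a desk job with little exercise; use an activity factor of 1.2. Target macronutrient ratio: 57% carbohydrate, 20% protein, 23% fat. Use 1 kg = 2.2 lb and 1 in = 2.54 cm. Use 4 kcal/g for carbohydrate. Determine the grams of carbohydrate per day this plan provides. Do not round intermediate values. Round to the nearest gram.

392 g/day

Convert to metric: weight = 318 ÷ 2.2 = 144.5455 kg; height = 75 × 2.54 = 190.5 cm.
Mifflin-St Jeor (male): BMR = 10(144.5455) + 6.25(190.5) − 5(70) + 5 = 1445.4545 + 1190.625 − 350 + 5 = 2291.0795 kcal/day.
TEE = 2291.0795 × 1.2 = 2749.2955 kcal/day.
Carbohydrate energy = 57% × 2749.2955 = 1567.0984 kcal.
Carbohydrate = 1567.0984 ÷ 4 kcal/g = 391.7746 g.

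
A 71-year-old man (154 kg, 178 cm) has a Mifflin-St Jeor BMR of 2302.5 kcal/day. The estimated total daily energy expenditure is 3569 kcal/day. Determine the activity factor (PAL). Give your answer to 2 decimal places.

1.55

Activity factor = TEE ÷ BMR = 3569 ÷ 2302.5 = 1.55.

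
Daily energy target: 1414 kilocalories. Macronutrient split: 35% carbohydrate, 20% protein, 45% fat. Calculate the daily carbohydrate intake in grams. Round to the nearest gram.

124 g/day

Carbohydrate energy = 35% × 1414 = 494.9 kcal.
At 4 kcal/g: 494.9 ÷ 4 = 123.725 g.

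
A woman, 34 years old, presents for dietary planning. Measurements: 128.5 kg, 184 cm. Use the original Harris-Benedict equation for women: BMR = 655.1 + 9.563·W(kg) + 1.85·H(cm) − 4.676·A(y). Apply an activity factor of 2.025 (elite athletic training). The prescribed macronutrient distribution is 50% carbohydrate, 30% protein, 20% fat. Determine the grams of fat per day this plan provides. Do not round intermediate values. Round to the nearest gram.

Harris-Benedict: BMR = 655.1 + 9.563(128.5) + 1.85(184) − 4.676(34) = 2065.3615 kcal/day.
TEE = 2065.3615 × 2.025 = 4182.357 kcal/day.
Fat energy = 20% × 4182.357 = 836.4714 kcal.
Fat = 836.4714 ÷ 9 kcal/g = 92.9413 g.

93 g/day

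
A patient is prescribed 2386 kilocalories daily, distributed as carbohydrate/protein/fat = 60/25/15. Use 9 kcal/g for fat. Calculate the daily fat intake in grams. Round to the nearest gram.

Fat energy = 15% × 2386 = 357.9 kcal.
At 9 kcal/g: 357.9 ÷ 9 = 39.7667 g.

40 g/day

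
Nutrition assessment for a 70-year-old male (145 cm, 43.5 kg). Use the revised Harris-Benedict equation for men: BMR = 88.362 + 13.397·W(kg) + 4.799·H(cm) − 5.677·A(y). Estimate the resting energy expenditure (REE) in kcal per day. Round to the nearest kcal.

970 kcal per day

Harris-Benedict: BMR = 88.362 + 13.397(43.5) + 4.799(145) − 5.677(70) = 969.5965 kcal/day.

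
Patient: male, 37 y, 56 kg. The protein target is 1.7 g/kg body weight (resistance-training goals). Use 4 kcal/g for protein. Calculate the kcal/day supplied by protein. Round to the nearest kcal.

381 kcal/day

Protein = 1.7 g/kg × 56 kg = 95.2 g/day.
Protein energy = 95.2 g × 4 kcal/g = 380.8 kcal/day.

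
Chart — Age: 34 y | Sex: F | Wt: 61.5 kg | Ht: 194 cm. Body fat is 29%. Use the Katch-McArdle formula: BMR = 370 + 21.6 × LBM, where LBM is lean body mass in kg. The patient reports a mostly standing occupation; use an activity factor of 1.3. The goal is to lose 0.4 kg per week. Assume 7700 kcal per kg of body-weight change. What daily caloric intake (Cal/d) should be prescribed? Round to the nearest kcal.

LBM = 61.5 × (1 − 0.29) = 43.665 kg. Katch-McArdle: BMR = 370 + 21.6 × 43.665 = 1313.164 kcal/day.
TEE = 1313.164 × 1.3 = 1707.1132 kcal/day.
Required daily deficit = 0.4 × 7700 ÷ 7 = 440 kcal/day.
Target intake = 1707.1132 − 440 = 1267.1132 kcal/day.

1267 Cal/d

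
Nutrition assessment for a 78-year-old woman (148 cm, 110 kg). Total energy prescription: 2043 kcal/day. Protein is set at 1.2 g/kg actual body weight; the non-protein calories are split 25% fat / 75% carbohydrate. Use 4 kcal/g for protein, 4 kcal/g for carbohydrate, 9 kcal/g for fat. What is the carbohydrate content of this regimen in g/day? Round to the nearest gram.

284 g/day

Protein = 1.2 × 110 = 132 g → 132 × 4 = 528 kcal.
Non-protein calories = 2043 − 528 = 1515 kcal.
Fat: 25% × 1515 = 378.75 kcal; carbohydrate: 1136.25 kcal.
Carbohydrate: 1136.25 kcal ÷ 4 kcal/g = 284.0625 g.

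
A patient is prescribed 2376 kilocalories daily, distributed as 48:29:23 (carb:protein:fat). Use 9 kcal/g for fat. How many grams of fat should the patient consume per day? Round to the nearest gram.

61 g/day

Fat energy = 23% × 2376 = 546.48 kcal.
At 9 kcal/g: 546.48 ÷ 9 = 60.72 g.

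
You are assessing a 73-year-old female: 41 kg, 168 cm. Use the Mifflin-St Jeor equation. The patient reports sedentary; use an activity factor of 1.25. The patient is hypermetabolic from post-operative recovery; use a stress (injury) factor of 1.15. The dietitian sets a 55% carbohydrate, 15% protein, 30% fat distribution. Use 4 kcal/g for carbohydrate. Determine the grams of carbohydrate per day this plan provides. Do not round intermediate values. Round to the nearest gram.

185 g/day

Mifflin-St Jeor (female): BMR = 10(41) + 6.25(168) − 5(73) − 161 = 410 + 1050 − 365 − 161 = 934 kcal/day.
TEE = 934 × 1.25 = 1167.5 kcal/day.
With stress factor 1.15: 1167.5 × 1.15 = 1342.625 kcal/day.
Carbohydrate energy = 55% × 1342.625 = 738.4438 kcal.
Carbohydrate = 738.4438 ÷ 4 kcal/g = 184.6109 g.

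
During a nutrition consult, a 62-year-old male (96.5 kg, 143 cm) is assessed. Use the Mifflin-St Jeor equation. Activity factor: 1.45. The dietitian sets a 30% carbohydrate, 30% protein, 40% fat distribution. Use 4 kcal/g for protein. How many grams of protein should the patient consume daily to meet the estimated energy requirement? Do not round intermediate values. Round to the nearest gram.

169 g/day

Mifflin-St Jeor (male): BMR = 10(96.5) + 6.25(143) − 5(62) + 5 = 965 + 893.75 − 310 + 5 = 1553.75 kcal/day.
TEE = 1553.75 × 1.45 = 2252.9375 kcal/day.
Protein energy = 30% × 2252.9375 = 675.8813 kcal.
Protein = 675.8813 ÷ 4 kcal/g = 168.9703 g.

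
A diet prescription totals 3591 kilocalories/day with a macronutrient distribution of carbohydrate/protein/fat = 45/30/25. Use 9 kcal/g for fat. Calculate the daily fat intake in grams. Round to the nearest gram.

Fat energy = 25% × 3591 = 897.75 kcal.
At 9 kcal/g: 897.75 ÷ 9 = 99.75 g.

100 g/day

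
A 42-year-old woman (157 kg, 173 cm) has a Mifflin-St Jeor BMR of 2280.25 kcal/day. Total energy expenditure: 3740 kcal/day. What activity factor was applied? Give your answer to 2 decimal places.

1.64

Activity factor = TEE ÷ BMR = 3740 ÷ 2280.25 = 1.64.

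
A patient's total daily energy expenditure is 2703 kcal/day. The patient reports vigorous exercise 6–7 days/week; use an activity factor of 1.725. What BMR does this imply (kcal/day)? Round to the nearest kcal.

1567 kcal/day

BMR = TEE ÷ activity factor = 2703 ÷ 1.725 = 1566.9565 kcal/day.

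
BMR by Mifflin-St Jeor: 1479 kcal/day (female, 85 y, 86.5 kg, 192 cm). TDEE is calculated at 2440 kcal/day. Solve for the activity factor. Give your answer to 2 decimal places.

1.65

Activity factor = TEE ÷ BMR = 2440 ÷ 1479 = 1.65.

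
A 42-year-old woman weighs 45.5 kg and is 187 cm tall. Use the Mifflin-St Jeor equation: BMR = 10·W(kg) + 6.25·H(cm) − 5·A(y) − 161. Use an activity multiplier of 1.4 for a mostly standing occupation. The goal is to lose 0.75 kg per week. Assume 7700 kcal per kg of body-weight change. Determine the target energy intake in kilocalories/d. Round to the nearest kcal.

Mifflin-St Jeor (female): BMR = 10(45.5) + 6.25(187) − 5(42) − 161 = 455 + 1168.75 − 210 − 161 = 1252.75 kcal/day.
TEE = 1252.75 × 1.4 = 1753.85 kcal/day.
Required daily deficit = 0.75 × 7700 ÷ 7 = 825 kcal/day.
Target intake = 1753.85 − 825 = 928.85 kcal/day.

929 kilocalories/d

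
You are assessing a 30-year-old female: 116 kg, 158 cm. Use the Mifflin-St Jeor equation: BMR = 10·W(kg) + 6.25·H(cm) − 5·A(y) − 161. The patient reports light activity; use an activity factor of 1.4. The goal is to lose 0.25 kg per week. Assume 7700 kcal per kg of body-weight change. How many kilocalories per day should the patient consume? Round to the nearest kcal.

2296 kilocalories per day

Mifflin-St Jeor (female): BMR = 10(116) + 6.25(158) − 5(30) − 161 = 1160 + 987.5 − 150 − 161 = 1836.5 kcal/day.
TEE = 1836.5 × 1.4 = 2571.1 kcal/day.
Required daily deficit = 0.25 × 7700 ÷ 7 = 275 kcal/day.
Target intake = 2571.1 − 275 = 2296.1 kcal/day.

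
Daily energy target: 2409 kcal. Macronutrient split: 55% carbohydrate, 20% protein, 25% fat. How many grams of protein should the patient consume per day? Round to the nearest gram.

120 g/day

Protein energy = 20% × 2409 = 481.8 kcal.
At 4 kcal/g: 481.8 ÷ 4 = 120.45 g.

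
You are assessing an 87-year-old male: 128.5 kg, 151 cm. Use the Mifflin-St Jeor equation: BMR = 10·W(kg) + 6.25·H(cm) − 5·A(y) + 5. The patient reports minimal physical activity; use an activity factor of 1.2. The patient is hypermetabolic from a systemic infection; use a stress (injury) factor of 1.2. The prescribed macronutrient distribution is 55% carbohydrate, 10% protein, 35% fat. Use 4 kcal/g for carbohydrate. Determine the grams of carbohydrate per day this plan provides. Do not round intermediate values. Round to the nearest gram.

Mifflin-St Jeor (male): BMR = 10(128.5) + 6.25(151) − 5(87) + 5 = 1285 + 943.75 − 435 + 5 = 1798.75 kcal/day.
TEE = 1798.75 × 1.2 = 2158.5 kcal/day.
With stress factor 1.2: 2158.5 × 1.2 = 2590.2 kcal/day.
Carbohydrate energy = 55% × 2590.2 = 1424.61 kcal.
Carbohydrate = 1424.61 ÷ 4 kcal/g = 356.1525 g.

356 g/day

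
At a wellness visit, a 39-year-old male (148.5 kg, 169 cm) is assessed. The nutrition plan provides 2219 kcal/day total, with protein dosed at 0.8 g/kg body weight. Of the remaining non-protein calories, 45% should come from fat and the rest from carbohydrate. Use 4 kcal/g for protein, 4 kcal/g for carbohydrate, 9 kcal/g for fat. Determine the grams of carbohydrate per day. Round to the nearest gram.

240 g/day

Protein = 0.8 × 148.5 = 118.8 g → 118.8 × 4 = 475.2 kcal.
Non-protein calories = 2219 − 475.2 = 1743.8 kcal.
Fat: 45% × 1743.8 = 784.71 kcal; carbohydrate: 959.09 kcal.
Carbohydrate: 959.09 kcal ÷ 4 kcal/g = 239.7725 g.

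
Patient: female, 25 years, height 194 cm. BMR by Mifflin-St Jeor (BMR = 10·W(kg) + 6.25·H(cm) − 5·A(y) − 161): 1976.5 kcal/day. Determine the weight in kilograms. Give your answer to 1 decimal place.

1976.5 = 10·W + 6.25(194) − 5(25) − 161
10·W = 1976.5 − 926.5 = 1050, so W = 105 kg.

105.0 kg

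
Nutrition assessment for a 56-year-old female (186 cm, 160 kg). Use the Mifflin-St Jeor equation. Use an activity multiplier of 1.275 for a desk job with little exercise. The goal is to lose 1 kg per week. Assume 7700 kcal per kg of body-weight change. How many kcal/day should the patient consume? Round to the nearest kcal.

Mifflin-St Jeor (female): BMR = 10(160) + 6.25(186) − 5(56) − 161 = 1600 + 1162.5 − 280 − 161 = 2321.5 kcal/day.
TEE = 2321.5 × 1.275 = 2959.9125 kcal/day.
Required daily deficit = 1 × 7700 ÷ 7 = 1100 kcal/day.
Target intake = 2959.9125 − 1100 = 1859.9125 kcal/day.

1860 kcal/day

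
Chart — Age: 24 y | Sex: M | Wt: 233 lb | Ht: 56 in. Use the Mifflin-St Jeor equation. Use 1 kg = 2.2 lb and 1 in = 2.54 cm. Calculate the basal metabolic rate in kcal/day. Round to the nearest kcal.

1833 kcal/day

Convert to metric: weight = 233 ÷ 2.2 = 105.9091 kg; height = 56 × 2.54 = 142.24 cm.
Mifflin-St Jeor (male): BMR = 10(105.9091) + 6.25(142.24) − 5(24) + 5 = 1059.0909 + 889 − 120 + 5 = 1833.0909 kcal/day.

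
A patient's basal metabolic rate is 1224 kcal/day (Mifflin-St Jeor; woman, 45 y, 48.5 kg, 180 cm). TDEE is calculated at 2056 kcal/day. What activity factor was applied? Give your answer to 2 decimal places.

Activity factor = TEE ÷ BMR = 2056 ÷ 1224 = 1.68.

1.68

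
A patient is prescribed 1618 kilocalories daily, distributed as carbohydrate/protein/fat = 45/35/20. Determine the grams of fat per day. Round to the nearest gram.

Fat energy = 20% × 1618 = 323.6 kcal.
At 9 kcal/g: 323.6 ÷ 9 = 35.9556 g.

36 g/day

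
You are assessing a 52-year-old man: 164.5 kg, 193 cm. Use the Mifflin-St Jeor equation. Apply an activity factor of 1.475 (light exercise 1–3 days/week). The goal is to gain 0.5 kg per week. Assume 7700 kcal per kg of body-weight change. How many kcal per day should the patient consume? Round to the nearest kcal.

4379 kcal per day

Mifflin-St Jeor (male): BMR = 10(164.5) + 6.25(193) − 5(52) + 5 = 1645 + 1206.25 − 260 + 5 = 2596.25 kcal/day.
TEE = 2596.25 × 1.475 = 3829.4688 kcal/day.
Required daily surplus = 0.5 × 7700 ÷ 7 = 550 kcal/day.
Target intake = 3829.4688 + 550 = 4379.4688 kcal/day.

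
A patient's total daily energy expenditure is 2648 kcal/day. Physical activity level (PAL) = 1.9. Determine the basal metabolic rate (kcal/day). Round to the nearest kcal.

BMR = TEE ÷ activity factor = 2648 ÷ 1.9 = 1393.6842 kcal/day.

1394 kcal/day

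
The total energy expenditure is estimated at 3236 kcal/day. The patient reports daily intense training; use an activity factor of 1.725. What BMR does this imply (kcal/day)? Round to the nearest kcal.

1876 kcal/day

BMR = TEE ÷ activity factor = 3236 ÷ 1.725 = 1875.942 kcal/day.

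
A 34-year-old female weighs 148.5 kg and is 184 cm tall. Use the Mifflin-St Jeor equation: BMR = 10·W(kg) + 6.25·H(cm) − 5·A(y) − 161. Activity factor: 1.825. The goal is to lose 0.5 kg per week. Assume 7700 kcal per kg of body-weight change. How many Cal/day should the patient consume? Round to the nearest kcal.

3655 Cal/day

Mifflin-St Jeor (female): BMR = 10(148.5) + 6.25(184) − 5(34) − 161 = 1485 + 1150 − 170 − 161 = 2304 kcal/day.
TEE = 2304 × 1.825 = 4204.8 kcal/day.
Required daily deficit = 0.5 × 7700 ÷ 7 = 550 kcal/day.
Target intake = 4204.8 − 550 = 3654.8 kcal/day.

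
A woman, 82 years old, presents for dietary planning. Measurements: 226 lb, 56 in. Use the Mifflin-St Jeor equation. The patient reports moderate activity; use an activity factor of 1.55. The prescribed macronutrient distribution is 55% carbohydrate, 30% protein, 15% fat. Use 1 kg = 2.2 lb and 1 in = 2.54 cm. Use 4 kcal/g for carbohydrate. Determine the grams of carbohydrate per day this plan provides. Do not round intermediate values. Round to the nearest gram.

Convert to metric: weight = 226 ÷ 2.2 = 102.7273 kg; height = 56 × 2.54 = 142.24 cm.
Mifflin-St Jeor (female): BMR = 10(102.7273) + 6.25(142.24) − 5(82) − 161 = 1027.2727 + 889 − 410 − 161 = 1345.2727 kcal/day.
TEE = 1345.2727 × 1.55 = 2085.1727 kcal/day.
Carbohydrate energy = 55% × 2085.1727 = 1146.845 kcal.
Carbohydrate = 1146.845 ÷ 4 kcal/g = 286.7113 g.

287 g/day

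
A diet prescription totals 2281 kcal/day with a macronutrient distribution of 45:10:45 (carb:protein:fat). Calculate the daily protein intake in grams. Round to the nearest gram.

57 g/day

Protein energy = 10% × 2281 = 228.1 kcal.
At 4 kcal/g: 228.1 ÷ 4 = 57.025 g.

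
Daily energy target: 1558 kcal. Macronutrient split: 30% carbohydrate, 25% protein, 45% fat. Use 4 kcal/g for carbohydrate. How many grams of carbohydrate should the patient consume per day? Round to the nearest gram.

Carbohydrate energy = 30% × 1558 = 467.4 kcal.
At 4 kcal/g: 467.4 ÷ 4 = 116.85 g.

117 g/day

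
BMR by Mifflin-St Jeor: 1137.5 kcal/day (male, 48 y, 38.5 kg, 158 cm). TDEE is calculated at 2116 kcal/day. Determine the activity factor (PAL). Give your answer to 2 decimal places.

1.86

Activity factor = TEE ÷ BMR = 2116 ÷ 1137.5 = 1.86.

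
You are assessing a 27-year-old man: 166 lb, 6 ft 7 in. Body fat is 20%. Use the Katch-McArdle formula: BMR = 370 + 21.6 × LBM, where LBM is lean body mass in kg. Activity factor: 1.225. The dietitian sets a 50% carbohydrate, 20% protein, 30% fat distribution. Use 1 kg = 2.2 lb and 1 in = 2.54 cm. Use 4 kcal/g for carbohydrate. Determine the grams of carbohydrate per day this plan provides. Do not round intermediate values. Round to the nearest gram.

256 g/day

Convert to metric: weight = 166 ÷ 2.2 = 75.4545 kg; height = (6×12 + 7) × 2.54 = 79 × 2.54 = 200.66 cm.
LBM = 75.4545 × (1 − 0.2) = 60.3636 kg. Katch-McArdle: BMR = 370 + 21.6 × 60.3636 = 1673.8545 kcal/day.
TEE = 1673.8545 × 1.225 = 2050.4718 kcal/day.
Carbohydrate energy = 50% × 2050.4718 = 1025.2359 kcal.
Carbohydrate = 1025.2359 ÷ 4 kcal/g = 256.309 g.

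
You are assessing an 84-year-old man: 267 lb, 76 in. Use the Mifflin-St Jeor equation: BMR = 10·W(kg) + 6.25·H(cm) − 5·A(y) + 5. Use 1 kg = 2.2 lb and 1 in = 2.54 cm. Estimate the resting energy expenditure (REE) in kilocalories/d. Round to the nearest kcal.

2005 kilocalories/d

Convert to metric: weight = 267 ÷ 2.2 = 121.3636 kg; height = 76 × 2.54 = 193.04 cm.
Mifflin-St Jeor (male): BMR = 10(121.3636) + 6.25(193.04) − 5(84) + 5 = 1213.6364 + 1206.5 − 420 + 5 = 2005.1364 kcal/day.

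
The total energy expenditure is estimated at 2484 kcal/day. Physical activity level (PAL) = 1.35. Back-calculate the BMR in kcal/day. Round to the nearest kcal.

BMR = TEE ÷ activity factor = 2484 ÷ 1.35 = 1840 kcal/day.

1840 kcal/day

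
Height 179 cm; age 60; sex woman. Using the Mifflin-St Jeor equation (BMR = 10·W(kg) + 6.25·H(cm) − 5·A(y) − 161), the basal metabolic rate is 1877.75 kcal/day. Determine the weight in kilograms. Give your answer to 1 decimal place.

122.0 kg

1877.75 = 10·W + 6.25(179) − 5(60) − 161
10·W = 1877.75 − 657.75 = 1220, so W = 122 kg.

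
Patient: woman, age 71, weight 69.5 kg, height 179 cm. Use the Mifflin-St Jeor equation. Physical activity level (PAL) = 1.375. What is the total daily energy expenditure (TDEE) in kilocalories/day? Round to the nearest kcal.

1784 kilocalories/day

Mifflin-St Jeor (female): BMR = 10(69.5) + 6.25(179) − 5(71) − 161 = 695 + 1118.75 − 355 − 161 = 1297.75 kcal/day.
TEE = BMR × activity factor = 1297.75 × 1.375 = 1784.4063 kcal/day.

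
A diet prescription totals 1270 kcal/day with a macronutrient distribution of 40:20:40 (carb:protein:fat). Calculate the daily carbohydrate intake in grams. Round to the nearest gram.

127 g/day

Carbohydrate energy = 40% × 1270 = 508 kcal.
At 4 kcal/g: 508 ÷ 4 = 127 g.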